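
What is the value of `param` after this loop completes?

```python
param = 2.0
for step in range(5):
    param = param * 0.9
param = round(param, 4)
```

Exponential decay: 2.0 * 0.9^5
`param` takes the values: 2.0 → 1.8 → 1.62 → 1.458 → 1.3122 → 1.18098 → 1.181

Answer: 1.181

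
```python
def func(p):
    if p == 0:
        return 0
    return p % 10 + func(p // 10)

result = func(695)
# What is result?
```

Sum of digits of 695: 5 + 9 + 6 = 20

Answer: 20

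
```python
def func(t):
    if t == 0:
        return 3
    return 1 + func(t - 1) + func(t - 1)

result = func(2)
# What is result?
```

func(t) = 1 + 2·func(t-1), func(0)=3. Closed form: (3+1)·2^2 - 1 = 15.

Answer: 15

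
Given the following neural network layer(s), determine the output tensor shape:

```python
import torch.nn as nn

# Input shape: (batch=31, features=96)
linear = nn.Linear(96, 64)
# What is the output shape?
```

Input: (31, 96) -> Output: (31, 64)

Answer: (31, 64)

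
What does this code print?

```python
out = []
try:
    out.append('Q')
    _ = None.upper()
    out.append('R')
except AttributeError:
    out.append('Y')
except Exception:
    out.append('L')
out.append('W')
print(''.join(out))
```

Execution trace: 'Q' (try body) → 'Y' (except AttributeError) → 'W' (after the try/except). Output: QYW

Answer: QYW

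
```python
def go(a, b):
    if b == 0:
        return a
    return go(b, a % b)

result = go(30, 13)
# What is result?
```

go(30, 13) -> go(13, 4) -> go(4, 1) -> go(1, 0) -> 1

Answer: 1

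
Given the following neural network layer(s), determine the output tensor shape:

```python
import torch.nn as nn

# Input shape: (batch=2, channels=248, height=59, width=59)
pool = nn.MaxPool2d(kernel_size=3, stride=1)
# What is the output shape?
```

Input: (2, 248, 59, 59) -> Output: (2, 248, 57, 57)

Answer: (2, 248, 57, 57)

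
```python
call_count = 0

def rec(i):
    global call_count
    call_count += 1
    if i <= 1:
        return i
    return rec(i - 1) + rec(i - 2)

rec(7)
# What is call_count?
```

Calls(i) = 1 + Calls(i-1) + Calls(i-2); Calls(0)=Calls(1)=1. For i=7 this gives 41.

Answer: 41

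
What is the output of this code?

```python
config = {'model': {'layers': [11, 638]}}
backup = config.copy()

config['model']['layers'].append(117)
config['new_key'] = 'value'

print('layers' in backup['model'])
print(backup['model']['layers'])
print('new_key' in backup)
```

Key concept: shallow copy gotcha with nested dict.
Step by step:
`config = {'model': {'layers': [11, 638]}}` → config = {'model': {'layers': [11, 638]}}
`backup = config.copy()` → backup = {'model': {'layers': [11, 638]}}
`config['model']['layers'].append(117)` → config = {'model': {'layers': [11, 638, 117]}}; backup = {'model': {'layers': [11, 638, 117]}}
`config['new_key'] = 'value'` → config = {'model': {'layers': [11, 638, 117]}, 'new_key': 'value'}
`print('layers' in backup['model'])` → prints True
`print(backup['model']['layers'])` → prints [11, 638, 117]
`print('new_key' in backup)` → prints False

Answer:
True
[11, 638, 117]
False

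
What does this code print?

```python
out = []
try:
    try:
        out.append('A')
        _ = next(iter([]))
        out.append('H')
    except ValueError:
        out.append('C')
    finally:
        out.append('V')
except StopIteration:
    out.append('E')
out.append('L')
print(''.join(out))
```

Execution trace: 'A' (try body) → 'V' (finally) → 'E' (outer except StopIteration) → 'L' (after the try/except). Output: AVEL

Answer: AVEL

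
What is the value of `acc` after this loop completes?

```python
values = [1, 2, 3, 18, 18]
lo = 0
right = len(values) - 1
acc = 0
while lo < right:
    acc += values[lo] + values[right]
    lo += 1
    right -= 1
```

Sum of pairs from ends
`acc` takes the values: 0 → 19 → 39

Answer: 39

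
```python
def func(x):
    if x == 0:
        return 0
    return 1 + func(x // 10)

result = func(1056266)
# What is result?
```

Count of digits of 1056266: 7

Answer: 7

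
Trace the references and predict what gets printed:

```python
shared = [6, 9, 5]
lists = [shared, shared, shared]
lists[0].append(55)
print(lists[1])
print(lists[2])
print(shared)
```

Key concept: list of same reference.
Step by step:
`shared = [6, 9, 5]` → shared = [6, 9, 5]
`lists = [shared, shared, shared]` → lists = [[6, 9, 5], [6, 9, 5], [6, 9, 5]]
`lists[0].append(55)` → shared = [6, 9, 5, 55]; lists = [[6, 9, 5, 55], [6, 9, 5, 55], [6, 9, 5, 55]]
`print(lists[1])` → prints [6, 9, 5, 55]
`print(lists[2])` → prints [6, 9, 5, 55]
`print(shared)` → prints [6, 9, 5, 55]

Answer:
[6, 9, 5, 55]
[6, 9, 5, 55]
[6, 9, 5, 55]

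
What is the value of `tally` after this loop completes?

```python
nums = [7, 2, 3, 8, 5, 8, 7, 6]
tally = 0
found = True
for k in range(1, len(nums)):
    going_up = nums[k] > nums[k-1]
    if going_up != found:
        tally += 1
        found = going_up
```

Count direction changes in [7, 2, 3, 8, 5, 8, 7, 6]
`tally` takes the values: 0 → 1 → 2 → 3 → 4 → 5

Answer: 5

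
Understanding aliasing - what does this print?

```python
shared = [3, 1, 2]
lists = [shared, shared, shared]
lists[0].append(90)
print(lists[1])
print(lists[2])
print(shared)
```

Key concept: list of same reference.
Step by step:
`shared = [3, 1, 2]` → shared = [3, 1, 2]
`lists = [shared, shared, shared]` → lists = [[3, 1, 2], [3, 1, 2], [3, 1, 2]]
`lists[0].append(90)` → shared = [3, 1, 2, 90]; lists = [[3, 1, 2, 90], [3, 1, 2, 90], [3, 1, 2, 90]]
`print(lists[1])` → prints [3, 1, 2, 90]
`print(lists[2])` → prints [3, 1, 2, 90]
`print(shared)` → prints [3, 1, 2, 90]

Answer:
[3, 1, 2, 90]
[3, 1, 2, 90]
[3, 1, 2, 90]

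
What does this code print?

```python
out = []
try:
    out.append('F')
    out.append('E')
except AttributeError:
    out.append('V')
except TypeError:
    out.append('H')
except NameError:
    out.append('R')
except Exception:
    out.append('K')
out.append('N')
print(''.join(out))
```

Execution trace: 'F' (try body) → 'E' (try body, no exception) → 'N' (after the try/except). Output: FEN

Answer: FEN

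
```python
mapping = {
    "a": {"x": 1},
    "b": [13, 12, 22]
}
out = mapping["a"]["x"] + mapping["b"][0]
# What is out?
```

Trace:
`mapping = { ...` → mapping = {'a': {'x': 1}, 'b': [13, 12, 22]}
`out = mapping["a"]["x"] + mapping["b"][0]` → out = 14
So out = 14

Answer: 14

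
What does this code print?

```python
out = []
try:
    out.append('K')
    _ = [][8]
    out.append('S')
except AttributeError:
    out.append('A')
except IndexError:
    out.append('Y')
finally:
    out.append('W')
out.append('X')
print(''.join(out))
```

Execution trace: 'K' (try body) → 'Y' (except IndexError) → 'W' (finally) → 'X' (after the try/except). Output: KYWX

Answer: KYWX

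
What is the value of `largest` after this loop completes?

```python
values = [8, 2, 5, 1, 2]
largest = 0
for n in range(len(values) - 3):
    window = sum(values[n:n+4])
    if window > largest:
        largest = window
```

Max sum of 4-element window in [8, 2, 5, 1, 2]
`largest` takes the values: 0 → 16

Answer: 16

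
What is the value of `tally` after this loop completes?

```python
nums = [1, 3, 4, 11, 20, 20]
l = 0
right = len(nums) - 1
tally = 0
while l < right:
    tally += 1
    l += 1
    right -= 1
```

Iterations until pointers meet (list length 6)
`tally` takes the values: 0 → 1 → 2 → 3

Answer: 3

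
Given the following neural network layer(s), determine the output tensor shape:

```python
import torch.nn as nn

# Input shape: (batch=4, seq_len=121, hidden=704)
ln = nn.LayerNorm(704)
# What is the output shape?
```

Input: (4, 121, 704) -> Output: (4, 121, 704)

Answer: (4, 121, 704)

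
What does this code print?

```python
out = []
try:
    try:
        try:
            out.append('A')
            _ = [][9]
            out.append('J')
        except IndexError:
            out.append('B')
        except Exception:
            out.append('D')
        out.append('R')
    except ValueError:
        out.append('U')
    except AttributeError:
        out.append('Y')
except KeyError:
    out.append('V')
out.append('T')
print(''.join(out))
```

Execution trace: 'A' (inner try body) → 'B' (inner except IndexError) → 'R' (try body, no exception) → 'T' (after the try/except). Output: ABRT

Answer: ABRT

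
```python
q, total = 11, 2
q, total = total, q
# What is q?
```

Trace:
`q, total = 11, 2` → q = 11; total = 2
`q, total = total, q` → q = 2; total = 11
So q = 2

Answer: 2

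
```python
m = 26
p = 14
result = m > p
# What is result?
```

Trace:
`m = 26` → m = 26
`p = 14` → p = 14
`result = m > p` → result = True
So result = True

Answer: True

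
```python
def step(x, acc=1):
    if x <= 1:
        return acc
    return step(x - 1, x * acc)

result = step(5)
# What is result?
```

Accumulator trace (n, acc): (5, 1) -> (4, 5) -> (3, 20) -> (2, 60) -> (1, 120) -> return 120

Answer: 120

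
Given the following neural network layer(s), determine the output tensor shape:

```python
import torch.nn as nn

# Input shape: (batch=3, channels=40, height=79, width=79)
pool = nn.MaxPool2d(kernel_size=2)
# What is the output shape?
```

Input: (3, 40, 79, 79) -> Output: (3, 40, 39, 39)

Answer: (3, 40, 39, 39)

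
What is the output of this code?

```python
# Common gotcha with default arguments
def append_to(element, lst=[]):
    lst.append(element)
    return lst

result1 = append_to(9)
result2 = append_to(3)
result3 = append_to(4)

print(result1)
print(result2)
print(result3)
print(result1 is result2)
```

Key concept: mutable default argument gotcha.
Step by step:
`result1 = append_to(9)` → result1 = [9]
`result2 = append_to(3)` → result1 = [9, 3] (same object as result2); result2 = [9, 3] (same object as result1)
`result3 = append_to(4)` → result1 = [9, 3, 4] (same object as result2, result3); result2 = [9, 3, 4] (same object as result1, result3); result3 = [9, 3, 4] (same object as result1, result2)
`print(result1)` → prints [9, 3, 4]
`print(result2)` → prints [9, 3, 4]
`print(result3)` → prints [9, 3, 4]
`print(result1 is result2)` → prints True

Answer:
[9, 3, 4]
[9, 3, 4]
[9, 3, 4]
True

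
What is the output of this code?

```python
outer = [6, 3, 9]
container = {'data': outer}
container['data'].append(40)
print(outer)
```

Key concept: dict holds reference to list.
Step by step:
`outer = [6, 3, 9]` → outer = [6, 3, 9]
`container = {'data': outer}` → container = {'data': [6, 3, 9]}
`container['data'].append(40)` → outer = [6, 3, 9, 40]; container = {'data': [6, 3, 9, 40]}
`print(outer)` → prints [6, 3, 9, 40]

Answer: [6, 3, 9, 40]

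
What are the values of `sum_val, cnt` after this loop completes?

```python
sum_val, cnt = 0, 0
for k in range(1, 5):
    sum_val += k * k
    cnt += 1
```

Sum of squares and count
`sum_val, cnt` takes the values: (0, 0) → (1, 0) → (1, 1) → (5, 1) → (5, 2) → (14, 2) → (14, 3) → (30, 3) → (30, 4)

Answer: 30, 4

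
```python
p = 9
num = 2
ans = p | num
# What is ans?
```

Trace:
`p = 9` → p = 9
`num = 2` → num = 2
`ans = p | num` → ans = 11
So ans = 11

Answer: 11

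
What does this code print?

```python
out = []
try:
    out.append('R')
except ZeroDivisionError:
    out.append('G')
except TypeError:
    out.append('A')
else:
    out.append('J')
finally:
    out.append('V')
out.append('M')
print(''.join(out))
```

Execution trace: 'R' (try body, no exception) → 'J' (else) → 'V' (finally) → 'M' (after the try/except). Output: RJVM

Answer: RJVM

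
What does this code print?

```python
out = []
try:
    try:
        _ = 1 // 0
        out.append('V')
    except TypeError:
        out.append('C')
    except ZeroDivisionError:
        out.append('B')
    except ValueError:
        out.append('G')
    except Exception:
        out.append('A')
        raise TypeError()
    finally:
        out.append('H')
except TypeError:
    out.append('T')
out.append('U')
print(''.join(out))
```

Execution trace: 'B' (inner except ZeroDivisionError) → 'H' (inner finally) → 'U' (after the try/except). Output: BHU

Answer: BHU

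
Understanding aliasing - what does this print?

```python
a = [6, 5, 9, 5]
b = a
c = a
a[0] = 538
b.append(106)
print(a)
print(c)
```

Key concept: multiple aliases.
Step by step:
`a = [6, 5, 9, 5]` → a = [6, 5, 9, 5]
`b = a` → b = [6, 5, 9, 5] (same object as a)
`c = a` → c = [6, 5, 9, 5] (same object as a, b)
`a[0] = 538` → a = [538, 5, 9, 5] (same object as b, c); b = [538, 5, 9, 5] (same object as a, c); c = [538, 5, 9, 5] (same object as a, b)
`b.append(106)` → a = [538, 5, 9, 5, 106] (same object as b, c); b = [538, 5, 9, 5, 106] (same object as a, c); c = [538, 5, 9, 5, 106] (same object as a, b)
`print(a)` → prints [538, 5, 9, 5, 106]
`print(c)` → prints [538, 5, 9, 5, 106]

Answer:
[538, 5, 9, 5, 106]
[538, 5, 9, 5, 106]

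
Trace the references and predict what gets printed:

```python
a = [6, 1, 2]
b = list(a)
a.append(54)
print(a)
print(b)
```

Key concept: list() constructor creates copy.
Step by step:
`a = [6, 1, 2]` → a = [6, 1, 2]
`b = list(a)` → b = [6, 1, 2]
`a.append(54)` → a = [6, 1, 2, 54]
`print(a)` → prints [6, 1, 2, 54]
`print(b)` → prints [6, 1, 2]

Answer:
[6, 1, 2, 54]
[6, 1, 2]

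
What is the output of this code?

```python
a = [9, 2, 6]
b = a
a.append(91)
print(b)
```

Key concept: basic list aliasing.
Step by step:
`a = [9, 2, 6]` → a = [9, 2, 6]
`b = a` → b = [9, 2, 6] (same object as a)
`a.append(91)` → a = [9, 2, 6, 91] (same object as b); b = [9, 2, 6, 91] (same object as a)
`print(b)` → prints [9, 2, 6, 91]

Answer: [9, 2, 6, 91]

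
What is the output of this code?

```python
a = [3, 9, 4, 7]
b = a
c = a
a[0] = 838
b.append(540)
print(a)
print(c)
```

Key concept: multiple aliases.
Step by step:
`a = [3, 9, 4, 7]` → a = [3, 9, 4, 7]
`b = a` → b = [3, 9, 4, 7] (same object as a)
`c = a` → c = [3, 9, 4, 7] (same object as a, b)
`a[0] = 838` → a = [838, 9, 4, 7] (same object as b, c); b = [838, 9, 4, 7] (same object as a, c); c = [838, 9, 4, 7] (same object as a, b)
`b.append(540)` → a = [838, 9, 4, 7, 540] (same object as b, c); b = [838, 9, 4, 7, 540] (same object as a, c); c = [838, 9, 4, 7, 540] (same object as a, b)
`print(a)` → prints [838, 9, 4, 7, 540]
`print(c)` → prints [838, 9, 4, 7, 540]

Answer:
[838, 9, 4, 7, 540]
[838, 9, 4, 7, 540]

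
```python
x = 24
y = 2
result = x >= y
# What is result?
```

Trace:
`x = 24` → x = 24
`y = 2` → y = 2
`result = x >= y` → result = True
So result = True

Answer: True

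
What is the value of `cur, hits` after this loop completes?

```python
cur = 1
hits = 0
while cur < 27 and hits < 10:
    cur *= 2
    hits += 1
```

Double until >= 27 or 10 iterations
`cur, hits` takes the values: (1, 0) → (2, 0) → (2, 1) → (4, 1) → (4, 2) → (8, 2) → (8, 3) → (16, 3) → (16, 4) → (32, 4) → (32, 5)

Answer: 32, 5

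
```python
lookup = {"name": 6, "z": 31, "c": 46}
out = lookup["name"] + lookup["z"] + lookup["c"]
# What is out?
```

Trace:
`lookup = {"name": 6, "z": 31, "c": 46}` → lookup = {'name': 6, 'z': 31, 'c': 46}
`out = lookup["name"] + lookup["z"] + lookup["c"]` → out = 83
So out = 83

Answer: 83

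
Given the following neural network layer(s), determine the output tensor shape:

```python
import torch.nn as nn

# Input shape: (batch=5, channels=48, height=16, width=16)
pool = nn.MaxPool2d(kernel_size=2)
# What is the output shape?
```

Input: (5, 48, 16, 16) -> Output: (5, 48, 8, 8)

Answer: (5, 48, 8, 8)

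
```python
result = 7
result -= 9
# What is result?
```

Trace:
`result = 7` → result = 7
`result -= 9` → result = -2
So result = -2

Answer: -2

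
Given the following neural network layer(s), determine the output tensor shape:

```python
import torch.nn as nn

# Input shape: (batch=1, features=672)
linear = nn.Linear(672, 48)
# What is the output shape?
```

Input: (1, 672) -> Output: (1, 48)

Answer: (1, 48)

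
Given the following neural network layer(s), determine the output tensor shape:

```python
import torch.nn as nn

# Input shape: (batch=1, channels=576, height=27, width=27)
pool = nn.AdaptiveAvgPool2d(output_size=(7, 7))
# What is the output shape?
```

Input: (1, 576, 27, 27) -> Output: (1, 576, 7, 7)

Answer: (1, 576, 7, 7)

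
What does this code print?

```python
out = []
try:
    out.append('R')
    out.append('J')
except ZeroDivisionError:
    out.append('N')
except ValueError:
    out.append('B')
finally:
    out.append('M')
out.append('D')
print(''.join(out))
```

Execution trace: 'R' (try body) → 'J' (try body, no exception) → 'M' (finally) → 'D' (after the try/except). Output: RJMD

Answer: RJMD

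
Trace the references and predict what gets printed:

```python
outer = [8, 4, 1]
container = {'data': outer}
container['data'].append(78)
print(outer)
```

Key concept: dict holds reference to list.
Step by step:
`outer = [8, 4, 1]` → outer = [8, 4, 1]
`container = {'data': outer}` → container = {'data': [8, 4, 1]}
`container['data'].append(78)` → outer = [8, 4, 1, 78]; container = {'data': [8, 4, 1, 78]}
`print(outer)` → prints [8, 4, 1, 78]

Answer: [8, 4, 1, 78]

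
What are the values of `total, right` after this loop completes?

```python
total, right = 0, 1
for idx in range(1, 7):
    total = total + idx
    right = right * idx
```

Sum and factorial of 1 to 6
`total, right` takes the values: (0, 1) → (1, 1) → (3, 1) → (3, 2) → (6, 2) → (6, 6) → (10, 6) → (10, 24) → (15, 24) → (15, 120) → (21, 120) → (21, 720)

Answer: 21, 720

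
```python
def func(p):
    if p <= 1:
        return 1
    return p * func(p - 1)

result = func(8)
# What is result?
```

func(8) = 8 * 7 * 6 * 5 * 4 * 3 * 2 * 1 = 40320

Answer: 40320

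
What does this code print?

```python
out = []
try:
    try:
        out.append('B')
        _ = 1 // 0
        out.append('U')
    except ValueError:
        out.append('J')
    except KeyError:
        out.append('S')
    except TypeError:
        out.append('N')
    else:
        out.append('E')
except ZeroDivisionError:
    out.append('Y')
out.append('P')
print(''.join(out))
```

Execution trace: 'B' (try body) → 'Y' (outer except ZeroDivisionError) → 'P' (after the try/except). Output: BYP

Answer: BYP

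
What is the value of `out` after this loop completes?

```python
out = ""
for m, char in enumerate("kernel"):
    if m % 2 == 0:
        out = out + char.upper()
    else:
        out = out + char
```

Uppercase even positions in 'kernel'
`out` takes the values: "" → "K" → "Ke" → "KeR" → "KeRn" → "KeRnE" → "KeRnEl"

Answer: "KeRnEl"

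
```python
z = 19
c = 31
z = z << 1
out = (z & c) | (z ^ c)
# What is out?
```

Trace:
`z = 19` → z = 19
`c = 31` → c = 31
`z = z << 1` → z = 38
`out = (z & c) | (z ^ c)` → out = 63
So out = 63

Answer: 63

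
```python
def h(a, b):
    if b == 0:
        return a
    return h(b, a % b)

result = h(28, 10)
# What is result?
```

h(28, 10) -> h(10, 8) -> h(8, 2) -> h(2, 0) -> 2

Answer: 2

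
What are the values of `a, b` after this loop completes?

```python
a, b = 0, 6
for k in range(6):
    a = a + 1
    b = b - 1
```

a goes 0→6, b goes 6→0
`a, b` takes the values: (0, 6) → (1, 6) → (1, 5) → (2, 5) → (2, 4) → (3, 4) → (3, 3) → (4, 3) → (4, 2) → (5, 2) → (5, 1) → (6, 1) → (6, 0)

Answer: 6, 0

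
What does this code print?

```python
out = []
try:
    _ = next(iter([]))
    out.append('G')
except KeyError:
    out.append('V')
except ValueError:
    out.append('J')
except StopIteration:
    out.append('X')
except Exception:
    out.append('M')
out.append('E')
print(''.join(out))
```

Execution trace: 'X' (except StopIteration) → 'E' (after the try/except). Output: XE

Answer: XE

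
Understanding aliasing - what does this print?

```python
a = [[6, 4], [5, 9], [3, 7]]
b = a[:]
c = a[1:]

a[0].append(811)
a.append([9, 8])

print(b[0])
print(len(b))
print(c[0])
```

Key concept: slice with nested mutation.
Step by step:
`a = [[6, 4], [5, 9], [3, 7]]` → a = [[6, 4], [5, 9], [3, 7]]
`b = a[:]` → b = [[6, 4], [5, 9], [3, 7]]
`c = a[1:]` → c = [[5, 9], [3, 7]]
`a[0].append(811)` → a = [[6, 4, 811], [5, 9], [3, 7]]; b = [[6, 4, 811], [5, 9], [3, 7]]
`a.append([9, 8])` → a = [[6, 4, 811], [5, 9], [3, 7], [9, 8]]
`print(b[0])` → prints [6, 4, 811]
`print(len(b))` → prints 3
`print(c[0])` → prints [5, 9]

Answer:
[6, 4, 811]
3
[5, 9]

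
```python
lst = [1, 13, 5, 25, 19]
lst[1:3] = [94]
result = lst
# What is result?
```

Trace:
`lst = [1, 13, 5, 25, 19]` → lst = [1, 13, 5, 25, 19]
`lst[1:3] = [94]` → lst = [1, 94, 25, 19]
`result = lst` → result = [1, 94, 25, 19]
So result = [1, 94, 25, 19]

Answer: [1, 94, 25, 19]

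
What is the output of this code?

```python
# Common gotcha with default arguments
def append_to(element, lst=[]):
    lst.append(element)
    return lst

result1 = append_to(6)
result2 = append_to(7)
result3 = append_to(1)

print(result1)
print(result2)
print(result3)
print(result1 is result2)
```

Key concept: mutable default argument gotcha.
Step by step:
`result1 = append_to(6)` → result1 = [6]
`result2 = append_to(7)` → result1 = [6, 7] (same object as result2); result2 = [6, 7] (same object as result1)
`result3 = append_to(1)` → result1 = [6, 7, 1] (same object as result2, result3); result2 = [6, 7, 1] (same object as result1, result3); result3 = [6, 7, 1] (same object as result1, result2)
`print(result1)` → prints [6, 7, 1]
`print(result2)` → prints [6, 7, 1]
`print(result3)` → prints [6, 7, 1]
`print(result1 is result2)` → prints True

Answer:
[6, 7, 1]
[6, 7, 1]
[6, 7, 1]
True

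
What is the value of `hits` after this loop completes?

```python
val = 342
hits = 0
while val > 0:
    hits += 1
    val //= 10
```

Count digits by repeated division by 10
`hits` takes the values: 0 → 1 → 2 → 3

Answer: 3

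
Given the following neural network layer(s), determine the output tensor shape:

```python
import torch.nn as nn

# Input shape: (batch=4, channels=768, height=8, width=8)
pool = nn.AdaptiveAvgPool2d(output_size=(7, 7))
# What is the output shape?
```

Input: (4, 768, 8, 8) -> Output: (4, 768, 7, 7)

Answer: (4, 768, 7, 7)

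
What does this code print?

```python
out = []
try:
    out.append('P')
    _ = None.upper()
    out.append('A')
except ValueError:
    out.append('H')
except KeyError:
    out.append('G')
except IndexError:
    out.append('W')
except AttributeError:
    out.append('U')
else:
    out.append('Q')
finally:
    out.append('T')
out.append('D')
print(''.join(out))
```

Execution trace: 'P' (try body) → 'U' (except AttributeError) → 'T' (finally) → 'D' (after the try/except). Output: PUTD

Answer: PUTD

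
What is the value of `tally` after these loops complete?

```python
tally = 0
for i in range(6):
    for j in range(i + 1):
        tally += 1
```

Triangle: 1 + 2 + ... + 6
`tally` takes the values: 0 → 1 → 2 → 3 → 4 → 5 → 6 → 7 → 8 → 9 → 10 → 11 → 12 → 13 → 14 → 15 → 16 → 17 → 18 → 19 → 20 → 21

Answer: 21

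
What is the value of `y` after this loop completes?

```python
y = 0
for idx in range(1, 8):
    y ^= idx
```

XOR of 1 to 7
`y` takes the values: 0 → 1 → 3 → 0 → 4 → 1 → 7 → 0

Answer: 0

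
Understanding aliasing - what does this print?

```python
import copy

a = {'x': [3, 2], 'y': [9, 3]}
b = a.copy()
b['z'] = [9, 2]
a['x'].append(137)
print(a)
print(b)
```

Key concept: shallow copy of dict with mutable values.
Step by step:
`a = {'x': [3, 2], 'y': [9, 3]}` → a = {'x': [3, 2], 'y': [9, 3]}
`b = a.copy()` → b = {'x': [3, 2], 'y': [9, 3]}
`b['z'] = [9, 2]` → b = {'x': [3, 2], 'y': [9, 3], 'z': [9, 2]}
`a['x'].append(137)` → a = {'x': [3, 2, 137], 'y': [9, 3]}; b = {'x': [3, 2, 137], 'y': [9, 3], 'z': [9, 2]}
`print(a)` → prints {'x': [3, 2, 137], 'y': [9, 3]}
`print(b)` → prints {'x': [3, 2, 137], 'y': [9, 3], 'z': [9, 2]}

Answer:
{'x': [3, 2, 137], 'y': [9, 3]}
{'x': [3, 2, 137], 'y': [9, 3], 'z': [9, 2]}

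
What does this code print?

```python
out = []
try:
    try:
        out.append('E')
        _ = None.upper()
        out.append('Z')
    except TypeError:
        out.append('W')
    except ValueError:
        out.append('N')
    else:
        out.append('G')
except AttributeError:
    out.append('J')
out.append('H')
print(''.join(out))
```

Execution trace: 'E' (try body) → 'J' (outer except AttributeError) → 'H' (after the try/except). Output: EJH

Answer: EJH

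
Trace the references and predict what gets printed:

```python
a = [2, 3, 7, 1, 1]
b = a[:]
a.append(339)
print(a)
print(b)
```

Key concept: slice [:] creates copy.
Step by step:
`a = [2, 3, 7, 1, 1]` → a = [2, 3, 7, 1, 1]
`b = a[:]` → b = [2, 3, 7, 1, 1]
`a.append(339)` → a = [2, 3, 7, 1, 1, 339]
`print(a)` → prints [2, 3, 7, 1, 1, 339]
`print(b)` → prints [2, 3, 7, 1, 1]

Answer:
[2, 3, 7, 1, 1, 339]
[2, 3, 7, 1, 1]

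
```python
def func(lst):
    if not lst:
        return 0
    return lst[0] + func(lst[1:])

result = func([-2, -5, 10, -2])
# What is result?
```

(-2) + (-5) + 10 + (-2) + 0 = 1

Answer: 1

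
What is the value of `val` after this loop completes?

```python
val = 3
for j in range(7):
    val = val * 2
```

Multiply by 2, 7 times: 3 * 2^7 = 384
`val` takes the values: 3 → 6 → 12 → 24 → 48 → 96 → 192 → 384

Answer: 384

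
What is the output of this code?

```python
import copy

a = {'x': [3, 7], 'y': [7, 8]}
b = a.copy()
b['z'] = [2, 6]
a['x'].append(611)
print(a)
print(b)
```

Key concept: shallow copy of dict with mutable values.
Step by step:
`a = {'x': [3, 7], 'y': [7, 8]}` → a = {'x': [3, 7], 'y': [7, 8]}
`b = a.copy()` → b = {'x': [3, 7], 'y': [7, 8]}
`b['z'] = [2, 6]` → b = {'x': [3, 7], 'y': [7, 8], 'z': [2, 6]}
`a['x'].append(611)` → a = {'x': [3, 7, 611], 'y': [7, 8]}; b = {'x': [3, 7, 611], 'y': [7, 8], 'z': [2, 6]}
`print(a)` → prints {'x': [3, 7, 611], 'y': [7, 8]}
`print(b)` → prints {'x': [3, 7, 611], 'y': [7, 8], 'z': [2, 6]}

Answer:
{'x': [3, 7, 611], 'y': [7, 8]}
{'x': [3, 7, 611], 'y': [7, 8], 'z': [2, 6]}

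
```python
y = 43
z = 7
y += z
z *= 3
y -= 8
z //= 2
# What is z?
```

Trace:
`y = 43` → y = 43
`z = 7` → z = 7
`y += z` → y = 50
`z *= 3` → z = 21
`y -= 8` → y = 42
`z //= 2` → z = 10
So z = 10

Answer: 10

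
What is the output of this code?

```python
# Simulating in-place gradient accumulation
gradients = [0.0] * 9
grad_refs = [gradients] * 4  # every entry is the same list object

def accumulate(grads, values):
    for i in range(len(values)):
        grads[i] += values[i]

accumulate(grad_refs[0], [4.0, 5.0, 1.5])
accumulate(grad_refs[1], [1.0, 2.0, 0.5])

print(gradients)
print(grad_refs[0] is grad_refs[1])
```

Key concept: gradient accumulation aliasing.
Step by step:
`gradients = [0.0] * 9` → gradients = [0.0, 0.0, 0.0, 0.0, 0.0, 0.0, 0.0, 0.0, 0.0]
`grad_refs = [gradients] * 4` → grad_refs = [[0.0, 0.0, 0.0, 0.0, 0.0, 0.0, 0.0, 0.0, 0.0], [0.0, 0.0, 0.0, 0.0, 0.0, 0.0, 0.0, 0.0, 0.0], [0.0, 0.0, 0.0, 0.0, 0.0, 0.0, 0.0, 0.0, 0.0], [0.0, 0.0, 0.0, 0.0, 0.0, 0.0, 0.0, 0.0, 0.0]]
`accumulate(grad_refs[0], [4.0, 5.0, 1.5])` → gradients = [4.0, 5.0, 1.5, 0.0, 0.0, 0.0, 0.0, 0.0, 0.0]; grad_refs = [[4.0, 5.0, 1.5, 0.0, 0.0, 0.0, 0.0, 0.0, 0.0], [4.0, 5.0, 1.5, 0.0, 0.0, 0.0, 0.0, 0.0, 0.0], [4.0, 5.0, 1.5, 0.0, 0.0, 0.0, 0.0, 0.0, 0.0], [4.0, 5.0, 1.5, 0.0, 0.0, 0.0, 0.0, 0.0, 0.0]]
`accumulate(grad_refs[1], [1.0, 2.0, 0.5])` → gradients = [5.0, 7.0, 2.0, 0.0, 0.0, 0.0, 0.0, 0.0, 0.0]; grad_refs = [[5.0, 7.0, 2.0, 0.0, 0.0, 0.0, 0.0, 0.0, 0.0], [5.0, 7.0, 2.0, 0.0, 0.0, 0.0, 0.0, 0.0, 0.0], [5.0, 7.0, 2.0, 0.0, 0.0, 0.0, 0.0, 0.0, 0.0], [5.0, 7.0, 2.0, 0.0, 0.0, 0.0, 0.0, 0.0, 0.0]]
`print(gradients)` → prints [5.0, 7.0, 2.0, 0.0, 0.0, 0.0, 0.0, 0.0, 0.0]
`print(grad_refs[0] is grad_refs[1])` → prints True

Answer:
[5.0, 7.0, 2.0, 0.0, 0.0, 0.0, 0.0, 0.0, 0.0]
True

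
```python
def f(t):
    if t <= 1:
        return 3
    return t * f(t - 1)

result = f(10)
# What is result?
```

f(10) = 10 * 9 * 8 * 7 * 6 * 5 * 4 * 3 * 2 * 3 = 10886400

Answer: 10886400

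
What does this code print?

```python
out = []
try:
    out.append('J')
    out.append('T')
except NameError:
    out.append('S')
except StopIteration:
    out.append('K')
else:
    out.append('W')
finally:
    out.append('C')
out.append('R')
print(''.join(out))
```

Execution trace: 'J' (try body) → 'T' (try body, no exception) → 'W' (else) → 'C' (finally) → 'R' (after the try/except). Output: JTWCR

Answer: JTWCR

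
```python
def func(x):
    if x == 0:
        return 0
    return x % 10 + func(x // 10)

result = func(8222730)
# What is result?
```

Sum of digits of 8222730: 0 + 3 + 7 + 2 + 2 + 2 + 8 = 24

Answer: 24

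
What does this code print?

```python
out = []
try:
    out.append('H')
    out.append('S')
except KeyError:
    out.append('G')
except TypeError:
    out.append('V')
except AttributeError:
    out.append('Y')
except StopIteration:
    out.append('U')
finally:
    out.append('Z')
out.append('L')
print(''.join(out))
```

Execution trace: 'H' (try body) → 'S' (try body, no exception) → 'Z' (finally) → 'L' (after the try/except). Output: HSZL

Answer: HSZL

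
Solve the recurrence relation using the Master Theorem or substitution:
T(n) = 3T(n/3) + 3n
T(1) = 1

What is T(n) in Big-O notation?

By Master Theorem: a=3, b=3, f(n)=3n. Since log_3(3) = 1 and f(n) = Θ(n^1), Case 2 applies. T(n) = O(n log n).

Answer: O(n log n)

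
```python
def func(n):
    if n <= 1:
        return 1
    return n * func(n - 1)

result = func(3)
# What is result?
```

func(3) = 3 * 2 * 1 = 6

Answer: 6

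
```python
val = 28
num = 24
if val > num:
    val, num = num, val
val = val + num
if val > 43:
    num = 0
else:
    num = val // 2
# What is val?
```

Trace:
`val = 28` → val = 28
`num = 24` → num = 24
`if val > num: ...` → val > num is True → val = 24; num = 28
`val = val + num` → val = 52
`if val > 43: ...` → val > 43 is True → num = 0
So val = 52

Answer: 52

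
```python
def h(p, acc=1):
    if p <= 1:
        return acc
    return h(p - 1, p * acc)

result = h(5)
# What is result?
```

Accumulator trace (n, acc): (5, 1) -> (4, 5) -> (3, 20) -> (2, 60) -> (1, 120) -> return 120

Answer: 120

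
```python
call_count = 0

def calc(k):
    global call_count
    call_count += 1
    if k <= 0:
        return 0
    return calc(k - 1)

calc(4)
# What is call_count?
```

Linear recursion stepping by 1: 5 calls from k=4 down to ≤0.

Answer: 5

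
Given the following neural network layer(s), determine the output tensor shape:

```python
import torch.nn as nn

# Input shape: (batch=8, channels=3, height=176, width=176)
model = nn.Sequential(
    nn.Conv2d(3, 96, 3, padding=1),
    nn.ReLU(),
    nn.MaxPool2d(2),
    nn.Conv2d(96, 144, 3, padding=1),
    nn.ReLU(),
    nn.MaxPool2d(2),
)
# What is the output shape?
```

Input: (8, 3, 176, 176) -> after first Conv2d: (8, 96, 176, 176) -> after first MaxPool2d: (8, 96, 88, 88) -> after second Conv2d: (8, 144, 88, 88) -> Output: (8, 144, 44, 44)

Answer: (8, 144, 44, 44)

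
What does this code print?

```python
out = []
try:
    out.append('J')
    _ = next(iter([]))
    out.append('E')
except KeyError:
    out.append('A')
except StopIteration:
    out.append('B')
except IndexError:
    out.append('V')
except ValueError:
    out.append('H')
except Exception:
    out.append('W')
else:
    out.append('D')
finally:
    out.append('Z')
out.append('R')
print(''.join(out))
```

Execution trace: 'J' (try body) → 'B' (except StopIteration) → 'Z' (finally) → 'R' (after the try/except). Output: JBZR

Answer: JBZR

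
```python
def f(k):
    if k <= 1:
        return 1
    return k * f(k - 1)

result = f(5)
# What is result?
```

f(5) = 5 * 4 * 3 * 2 * 1 = 120

Answer: 120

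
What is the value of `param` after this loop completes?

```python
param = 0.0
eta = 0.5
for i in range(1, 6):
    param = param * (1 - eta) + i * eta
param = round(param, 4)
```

Moving average with lr=0.5
`param` takes the values: 0.0 → 0.5 → 1.25 → 2.125 → 3.0625 → 4.03125 → 4.0312

Answer: 4.0312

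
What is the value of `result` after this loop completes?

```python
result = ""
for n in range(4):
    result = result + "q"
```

Repeat 'q' 4 times
`result` takes the values: "" → "q" → "qq" → "qqq" → "qqqq"

Answer: "qqqq"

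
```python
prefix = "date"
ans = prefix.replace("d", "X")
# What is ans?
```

Trace:
`prefix = "date"` → prefix = 'date'
`ans = prefix.replace("d", "X")` → ans = 'Xate'
So ans = 'Xate'

Answer: 'Xate'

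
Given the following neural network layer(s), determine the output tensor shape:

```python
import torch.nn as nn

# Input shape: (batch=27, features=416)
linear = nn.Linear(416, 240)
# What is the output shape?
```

Input: (27, 416) -> Output: (27, 240)

Answer: (27, 240)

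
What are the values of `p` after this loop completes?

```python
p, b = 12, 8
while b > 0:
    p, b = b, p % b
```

GCD of 12 and 8
`p` takes the values: 12 → 8 → 4

Answer: 4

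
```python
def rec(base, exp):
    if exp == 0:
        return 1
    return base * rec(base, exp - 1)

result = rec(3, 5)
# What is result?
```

rec(3, 5) = 3 * 3 * 3 * 3 * 3 = 243

Answer: 243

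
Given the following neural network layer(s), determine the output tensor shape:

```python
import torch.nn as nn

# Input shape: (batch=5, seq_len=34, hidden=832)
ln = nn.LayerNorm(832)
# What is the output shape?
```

Input: (5, 34, 832) -> Output: (5, 34, 832)

Answer: (5, 34, 832)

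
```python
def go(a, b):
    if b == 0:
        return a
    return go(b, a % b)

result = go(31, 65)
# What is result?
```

go(31, 65) -> go(65, 31) -> go(31, 3) -> go(3, 1) -> go(1, 0) -> 1

Answer: 1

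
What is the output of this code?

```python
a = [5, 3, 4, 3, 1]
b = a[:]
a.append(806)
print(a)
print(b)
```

Key concept: slice [:] creates copy.
Step by step:
`a = [5, 3, 4, 3, 1]` → a = [5, 3, 4, 3, 1]
`b = a[:]` → b = [5, 3, 4, 3, 1]
`a.append(806)` → a = [5, 3, 4, 3, 1, 806]
`print(a)` → prints [5, 3, 4, 3, 1, 806]
`print(b)` → prints [5, 3, 4, 3, 1]

Answer:
[5, 3, 4, 3, 1, 806]
[5, 3, 4, 3, 1]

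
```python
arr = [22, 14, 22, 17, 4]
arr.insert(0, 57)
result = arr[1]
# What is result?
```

Trace:
`arr = [22, 14, 22, 17, 4]` → arr = [22, 14, 22, 17, 4]
`arr.insert(0, 57)` → arr = [57, 22, 14, 22, 17, 4]
`result = arr[1]` → result = 22
So result = 22

Answer: 22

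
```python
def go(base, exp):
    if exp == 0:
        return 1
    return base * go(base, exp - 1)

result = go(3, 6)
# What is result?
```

go(3, 6) = 3 * 3 * 3 * 3 * 3 * 3 = 729

Answer: 729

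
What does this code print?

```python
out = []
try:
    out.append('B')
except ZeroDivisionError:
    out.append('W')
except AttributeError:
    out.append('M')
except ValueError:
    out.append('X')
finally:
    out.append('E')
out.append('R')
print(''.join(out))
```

Execution trace: 'B' (try body, no exception) → 'E' (finally) → 'R' (after the try/except). Output: BER

Answer: BER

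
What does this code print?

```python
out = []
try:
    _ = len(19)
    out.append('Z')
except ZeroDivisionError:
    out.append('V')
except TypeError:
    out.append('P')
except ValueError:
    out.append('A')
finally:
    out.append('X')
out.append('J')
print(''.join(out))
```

Execution trace: 'P' (except TypeError) → 'X' (finally) → 'J' (after the try/except). Output: PXJ

Answer: PXJ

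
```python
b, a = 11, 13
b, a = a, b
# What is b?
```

Trace:
`b, a = 11, 13` → b = 11; a = 13
`b, a = a, b` → b = 13; a = 11
So b = 13

Answer: 13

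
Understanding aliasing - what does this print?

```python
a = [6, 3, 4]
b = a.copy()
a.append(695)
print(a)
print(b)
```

Key concept: list.copy() creates independent copy.
Step by step:
`a = [6, 3, 4]` → a = [6, 3, 4]
`b = a.copy()` → b = [6, 3, 4]
`a.append(695)` → a = [6, 3, 4, 695]
`print(a)` → prints [6, 3, 4, 695]
`print(b)` → prints [6, 3, 4]

Answer:
[6, 3, 4, 695]
[6, 3, 4]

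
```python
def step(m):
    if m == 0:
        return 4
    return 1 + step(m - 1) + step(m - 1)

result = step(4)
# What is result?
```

step(m) = 1 + 2·step(m-1), step(0)=4. Closed form: (4+1)·2^4 - 1 = 79.

Answer: 79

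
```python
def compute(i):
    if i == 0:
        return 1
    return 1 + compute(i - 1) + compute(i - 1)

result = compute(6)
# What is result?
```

compute(i) = 1 + 2·compute(i-1), compute(0)=1. Closed form: (1+1)·2^6 - 1 = 127.

Answer: 127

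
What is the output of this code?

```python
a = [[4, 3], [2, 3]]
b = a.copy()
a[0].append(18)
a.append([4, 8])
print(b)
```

Key concept: shallow copy with nested lists.
Step by step:
`a = [[4, 3], [2, 3]]` → a = [[4, 3], [2, 3]]
`b = a.copy()` → b = [[4, 3], [2, 3]]
`a[0].append(18)` → a = [[4, 3, 18], [2, 3]]; b = [[4, 3, 18], [2, 3]]
`a.append([4, 8])` → a = [[4, 3, 18], [2, 3], [4, 8]]
`print(b)` → prints [[4, 3, 18], [2, 3]]

Answer: [[4, 3, 18], [2, 3]]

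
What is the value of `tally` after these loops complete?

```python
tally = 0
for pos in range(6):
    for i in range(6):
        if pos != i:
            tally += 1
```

6² - 6 (exclude diagonal)
`tally` takes the values: 0 → 1 → 2 → 3 → 4 → 5 → 6 → 7 → 8 → 9 → 10 → 11 → 12 → 13 → 14 → 15 → 16 → 17 → 18 → 19 → 20 → 21 → 22 → 23 → 24 → 25 → 26 → 27 → 28 → 29 → 30

Answer: 30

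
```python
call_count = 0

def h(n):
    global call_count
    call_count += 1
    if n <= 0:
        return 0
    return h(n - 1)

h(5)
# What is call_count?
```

Linear recursion stepping by 1: 6 calls from n=5 down to ≤0.

Answer: 6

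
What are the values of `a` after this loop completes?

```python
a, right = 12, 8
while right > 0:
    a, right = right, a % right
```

GCD of 12 and 8
`a` takes the values: 12 → 8 → 4

Answer: 4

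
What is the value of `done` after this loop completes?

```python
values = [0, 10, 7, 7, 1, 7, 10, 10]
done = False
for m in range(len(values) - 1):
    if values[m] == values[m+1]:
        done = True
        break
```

Check consecutive duplicates in [0, 10, 7, 7, 1, 7, 10, 10]
`done` takes the values: False → True

Answer: True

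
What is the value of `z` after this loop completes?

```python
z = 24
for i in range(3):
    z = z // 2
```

Halve 3 times: 24 // 2^3 = 3
`z` takes the values: 24 → 12 → 6 → 3

Answer: 3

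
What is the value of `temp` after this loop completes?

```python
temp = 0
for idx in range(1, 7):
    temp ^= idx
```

XOR of 1 to 6
`temp` takes the values: 0 → 1 → 3 → 0 → 4 → 1 → 7

Answer: 7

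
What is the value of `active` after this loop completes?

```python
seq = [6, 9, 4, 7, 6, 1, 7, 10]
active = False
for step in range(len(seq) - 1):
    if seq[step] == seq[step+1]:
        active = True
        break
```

Check consecutive duplicates in [6, 9, 4, 7, 6, 1, 7, 10]
`active` takes the values: False

Answer: False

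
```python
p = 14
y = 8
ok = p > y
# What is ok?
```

Trace:
`p = 14` → p = 14
`y = 8` → y = 8
`ok = p > y` → ok = True
So ok = True

Answer: True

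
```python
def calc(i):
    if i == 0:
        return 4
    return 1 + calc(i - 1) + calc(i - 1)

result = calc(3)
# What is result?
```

calc(i) = 1 + 2·calc(i-1), calc(0)=4. Closed form: (4+1)·2^3 - 1 = 39.

Answer: 39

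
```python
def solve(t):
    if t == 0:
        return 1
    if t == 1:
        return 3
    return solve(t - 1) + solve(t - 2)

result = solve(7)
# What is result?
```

Build up from base cases: solve(0)=1, solve(1)=3, solve(2)=4, solve(3)=7, solve(4)=11, solve(5)=18, solve(6)=29, ..., solve(7)=47

Answer: 47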